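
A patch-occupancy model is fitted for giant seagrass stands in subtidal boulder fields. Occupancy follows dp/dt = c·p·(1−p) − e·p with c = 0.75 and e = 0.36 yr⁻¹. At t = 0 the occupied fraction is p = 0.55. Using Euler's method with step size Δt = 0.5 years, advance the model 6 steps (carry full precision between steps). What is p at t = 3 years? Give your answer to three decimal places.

Update rule: p ← p + [c·p·(1−p) − e·p]·Δt with Δt = 0.5.
step 1: Δp = -0.00619, p = 0.54381
step 2: Δp = -0.00486, p = 0.53896
step 3: Δp = -0.00383, p = 0.53513
step 4: Δp = -0.00304, p = 0.53209
step 5: Δp = -0.00241, p = 0.52968
step 6: Δp = -0.00192, p = 0.52776

0.528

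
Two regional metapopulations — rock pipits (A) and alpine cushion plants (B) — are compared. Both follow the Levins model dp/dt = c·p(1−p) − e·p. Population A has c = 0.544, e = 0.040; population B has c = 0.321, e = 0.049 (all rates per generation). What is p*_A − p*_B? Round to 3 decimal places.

0.079

A: p*_A = 1 − 0.040/0.544 = 0.9265.
B: p*_B = 1 − 0.049/0.321 = 0.8474.
p*_A − p*_B = 0.9265 − 0.8474 = 0.0791.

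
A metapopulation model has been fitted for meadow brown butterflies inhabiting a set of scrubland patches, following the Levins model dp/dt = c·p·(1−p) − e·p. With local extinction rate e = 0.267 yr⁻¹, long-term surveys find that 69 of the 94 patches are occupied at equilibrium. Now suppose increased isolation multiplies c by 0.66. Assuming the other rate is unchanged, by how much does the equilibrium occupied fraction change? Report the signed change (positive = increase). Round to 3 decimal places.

Observed p* = 69/94 = 0.73404.
Balance c(1−p*) = e gives c = e/(1 − 0.73404) = 0.267/0.26596 = 1.00391.
New p* = 1 − e/c = 1 − 0.26700/0.66258 = 0.59703.
Δp* = 0.59703 − 0.73404 = -0.13701.

-0.137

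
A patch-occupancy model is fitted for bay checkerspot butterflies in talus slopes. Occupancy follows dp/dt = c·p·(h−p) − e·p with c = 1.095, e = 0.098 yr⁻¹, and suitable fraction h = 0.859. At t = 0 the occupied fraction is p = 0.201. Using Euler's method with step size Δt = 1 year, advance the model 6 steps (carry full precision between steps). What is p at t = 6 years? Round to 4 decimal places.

Update rule: p ← p + [c·p·(h−p) − e·p]·Δt with Δt = 1.
p: 0.20100 → 0.32612  (Δp = +0.12512)
p: 0.32612 → 0.48446  (Δp = +0.15833)
p: 0.48446 → 0.63567  (Δp = +0.15121)
p: 0.63567 → 0.72882  (Δp = +0.09316)
p: 0.72882 → 0.76129  (Δp = +0.03246)
p: 0.76129 → 0.76814  (Δp = +0.00685)

0.7681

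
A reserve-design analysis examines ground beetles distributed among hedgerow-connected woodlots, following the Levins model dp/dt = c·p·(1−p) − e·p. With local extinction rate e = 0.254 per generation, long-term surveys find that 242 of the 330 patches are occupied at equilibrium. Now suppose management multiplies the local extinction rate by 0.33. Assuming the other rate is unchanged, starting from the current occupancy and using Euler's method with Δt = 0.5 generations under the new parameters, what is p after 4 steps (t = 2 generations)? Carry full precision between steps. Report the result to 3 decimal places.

0.887

Observed p* = 242/330 = 0.73333.
Balance c(1−p*) = e gives c = e/(1 − 0.73333) = 0.254/0.26667 = 0.95250.
Starting from p₀ = 0.73333; update p ← p + (dp/dt)·Δt with the new parameters.
t = 0.5: p = 0.73333 + (+0.06240) = 0.79573
t = 1: p = 0.79573 + (+0.04406) = 0.83979
t = 1.5: p = 0.83979 + (+0.02888) = 0.86867
t = 2: p = 0.86867 + (+0.01792) = 0.88660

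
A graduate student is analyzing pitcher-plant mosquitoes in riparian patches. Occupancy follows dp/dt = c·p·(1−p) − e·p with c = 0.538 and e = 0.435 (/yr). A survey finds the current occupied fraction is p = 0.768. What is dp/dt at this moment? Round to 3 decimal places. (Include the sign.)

Colonization term: c·p·(1−p) = 0.538×0.768×0.2320 = 0.09586.
Extinction term: e·p = 0.33408.
dp/dt = 0.09586 − 0.33408 = -0.23822.

-0.238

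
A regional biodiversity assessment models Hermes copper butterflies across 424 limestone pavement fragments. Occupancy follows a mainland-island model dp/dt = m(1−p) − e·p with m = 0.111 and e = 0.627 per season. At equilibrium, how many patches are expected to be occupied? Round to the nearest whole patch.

64

p* = m/(m+e) = 0.111/0.7380 = 0.1504.
Expected occupied patches = N × p* = 424 × 0.1504 = 63.77 ≈ 64.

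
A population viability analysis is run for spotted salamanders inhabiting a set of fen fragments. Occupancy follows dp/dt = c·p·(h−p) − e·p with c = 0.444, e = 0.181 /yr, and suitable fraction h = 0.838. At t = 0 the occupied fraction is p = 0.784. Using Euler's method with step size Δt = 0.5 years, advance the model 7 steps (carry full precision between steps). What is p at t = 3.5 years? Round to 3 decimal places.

Update rule: p ← p + [c·p·(h−p) − e·p]·Δt with Δt = 0.5.
p: 0.78400 → 0.72245  (Δp = -0.06155)
p: 0.72245 → 0.67560  (Δp = -0.04685)
p: 0.67560 → 0.63881  (Δp = -0.03678)
p: 0.63881 → 0.60925  (Δp = -0.02956)
p: 0.60925 → 0.58505  (Δp = -0.02420)
p: 0.58505 → 0.56496  (Δp = -0.02009)
p: 0.56496 → 0.54807  (Δp = -0.01688)

0.548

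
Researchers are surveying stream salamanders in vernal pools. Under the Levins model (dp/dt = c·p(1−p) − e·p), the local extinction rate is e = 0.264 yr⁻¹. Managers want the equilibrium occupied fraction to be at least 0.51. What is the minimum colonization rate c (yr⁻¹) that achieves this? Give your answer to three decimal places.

0.539

p* = 1 − e/c ≥ 0.51 requires e/c ≤ 0.4900, i.e. c ≥ e/0.4900.
c_min = 0.264/0.4900 = 0.5388.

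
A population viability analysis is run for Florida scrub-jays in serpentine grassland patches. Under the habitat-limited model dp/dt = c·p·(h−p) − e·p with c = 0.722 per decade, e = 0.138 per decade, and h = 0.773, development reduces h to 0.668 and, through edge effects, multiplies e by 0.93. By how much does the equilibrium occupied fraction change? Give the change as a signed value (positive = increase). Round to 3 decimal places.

-0.092

Before: p* = h − e/c = 0.773 − 0.138/0.722 = 0.773 − 0.1911 = 0.5819.
After: c = 0.722, e = 0.12834, h = 0.668; p* = 0.668 − 0.12834/0.722 = 0.4902.
Δp* = 0.4902 − 0.5819 = -0.0916.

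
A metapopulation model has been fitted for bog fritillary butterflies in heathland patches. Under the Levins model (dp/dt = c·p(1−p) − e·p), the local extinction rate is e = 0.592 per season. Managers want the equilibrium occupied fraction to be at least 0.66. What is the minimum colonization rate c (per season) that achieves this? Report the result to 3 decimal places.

p* = 1 − e/c ≥ 0.66 requires e/c ≤ 0.3400, i.e. c ≥ e/0.3400.
c_min = 0.592/0.3400 = 1.7412.

1.741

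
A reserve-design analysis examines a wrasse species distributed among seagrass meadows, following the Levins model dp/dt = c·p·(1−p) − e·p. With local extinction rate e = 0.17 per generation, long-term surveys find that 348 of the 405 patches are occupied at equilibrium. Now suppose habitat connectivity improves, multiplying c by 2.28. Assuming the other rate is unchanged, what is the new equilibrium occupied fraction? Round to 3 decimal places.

0.938

Observed p* = 348/405 = 0.85926.
Balance c(1−p*) = e gives c = e/(1 − 0.85926) = 0.17/0.14074 = 1.20790.
New p* = 1 − e/c = 1 − 0.17000/2.75401 = 0.93827.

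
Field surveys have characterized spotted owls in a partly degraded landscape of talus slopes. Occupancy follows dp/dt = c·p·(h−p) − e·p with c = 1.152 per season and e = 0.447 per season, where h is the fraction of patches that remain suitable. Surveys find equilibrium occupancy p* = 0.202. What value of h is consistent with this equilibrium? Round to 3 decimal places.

At equilibrium c(h−p*) = e, so h = p* + e/c.
h = 0.202 + 0.447/1.152 = 0.202 + 0.3880 = 0.5900.

0.590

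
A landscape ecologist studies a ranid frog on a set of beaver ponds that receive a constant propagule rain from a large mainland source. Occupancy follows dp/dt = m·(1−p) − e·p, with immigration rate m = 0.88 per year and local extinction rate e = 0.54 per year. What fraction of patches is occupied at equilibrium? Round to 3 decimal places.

At equilibrium the propagule rain into empty patches balances local extinction: m(1−p*) = e·p*.
p* = m/(m+e) = 0.88/(0.88+0.54) = 0.88/1.4200 = 0.6197.

0.620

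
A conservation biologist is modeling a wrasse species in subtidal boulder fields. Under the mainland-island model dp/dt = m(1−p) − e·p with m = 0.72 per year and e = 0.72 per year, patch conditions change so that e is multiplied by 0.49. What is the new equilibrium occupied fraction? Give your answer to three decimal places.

Before: p* = 0.72/(0.72+0.72) = 0.5000.
After: m = 0.72, e = 0.3528; p* = 0.72/1.0728 = 0.6711.

0.671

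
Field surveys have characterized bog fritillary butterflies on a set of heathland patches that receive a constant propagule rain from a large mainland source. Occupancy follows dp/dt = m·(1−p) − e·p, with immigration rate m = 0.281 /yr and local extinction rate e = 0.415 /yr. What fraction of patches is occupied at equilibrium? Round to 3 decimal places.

0.404

Setting dp/dt = 0: m − m·p* = e·p*, so m = (m+e)·p*.
p* = m/(m+e) = 0.281/(0.281+0.415) = 0.281/0.6960 = 0.4037.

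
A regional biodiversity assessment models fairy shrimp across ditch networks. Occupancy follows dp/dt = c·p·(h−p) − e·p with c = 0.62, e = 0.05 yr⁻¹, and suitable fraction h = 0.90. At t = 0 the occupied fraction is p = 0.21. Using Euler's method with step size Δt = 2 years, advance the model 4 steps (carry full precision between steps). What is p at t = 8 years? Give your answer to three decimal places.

0.814

Update rule: p ← p + [c·p·(h−p) − e·p]·Δt with Δt = 2.
step 1: Δp = +0.15868, p = 0.36868
step 2: Δp = +0.20603, p = 0.57471
step 3: Δp = +0.17434, p = 0.74905
step 4: Δp = +0.06530, p = 0.81435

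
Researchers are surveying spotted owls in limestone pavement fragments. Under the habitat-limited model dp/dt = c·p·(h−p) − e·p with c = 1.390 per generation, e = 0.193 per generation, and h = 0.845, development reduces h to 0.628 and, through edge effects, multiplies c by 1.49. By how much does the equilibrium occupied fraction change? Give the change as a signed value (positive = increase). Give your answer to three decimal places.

-0.171

Before: p* = h − e/c = 0.845 − 0.193/1.390 = 0.845 − 0.1388 = 0.7062.
After: c = 2.0711, e = 0.193, h = 0.628; p* = 0.628 − 0.193/2.0711 = 0.5348.
Δp* = 0.5348 − 0.7062 = -0.1713.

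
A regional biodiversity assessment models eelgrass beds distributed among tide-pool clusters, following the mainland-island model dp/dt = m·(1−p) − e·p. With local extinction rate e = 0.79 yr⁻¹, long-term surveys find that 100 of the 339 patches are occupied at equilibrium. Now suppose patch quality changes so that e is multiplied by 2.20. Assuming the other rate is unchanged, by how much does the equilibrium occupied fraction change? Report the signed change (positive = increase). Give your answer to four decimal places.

-0.1352

Observed p* = 100/339 = 0.29499.
Balance m(1−p*) = e·p* gives m = e·p*/(1−p*) = 0.79×0.29499/0.70501 = 0.33055.
New p* = m/(m+e) = 0.33055/(0.33055+1.73800) = 0.15980.
Δp* = 0.15980 − 0.29499 = -0.13519.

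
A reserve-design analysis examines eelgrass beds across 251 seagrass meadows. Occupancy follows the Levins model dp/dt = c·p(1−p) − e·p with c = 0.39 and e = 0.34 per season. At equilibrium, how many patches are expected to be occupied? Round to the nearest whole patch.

p* = 1 − e/c = 1 − 0.34/0.39 = 0.1282.
Expected occupied patches = N × p* = 251 × 0.1282 = 32.18 ≈ 32.

32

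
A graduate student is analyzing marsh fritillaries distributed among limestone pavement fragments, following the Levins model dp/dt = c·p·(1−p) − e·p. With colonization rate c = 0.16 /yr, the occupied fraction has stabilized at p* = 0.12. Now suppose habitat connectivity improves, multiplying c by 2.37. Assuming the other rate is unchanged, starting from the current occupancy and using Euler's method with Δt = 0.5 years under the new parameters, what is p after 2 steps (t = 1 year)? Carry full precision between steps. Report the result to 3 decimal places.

Balance c(1−p*) = e gives e = 0.16×(1 − 0.12000) = 0.14080.
Starting from p₀ = 0.12000; update p ← p + (dp/dt)·Δt with the new parameters.
step 1: Δp = +0.01157, p = 0.13157
step 2: Δp = +0.01240, p = 0.14398

0.144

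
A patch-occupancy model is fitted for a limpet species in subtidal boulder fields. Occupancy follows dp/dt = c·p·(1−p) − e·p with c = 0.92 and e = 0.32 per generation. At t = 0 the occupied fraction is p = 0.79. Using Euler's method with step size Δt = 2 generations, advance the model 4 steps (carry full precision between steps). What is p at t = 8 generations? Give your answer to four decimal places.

0.6524

Update rule: p ← p + [c·p·(1−p) − e·p]·Δt with Δt = 2.
  1  |  dp/dt·Δt = -0.200344  |  p_1 = 0.589656
  2  |  dp/dt·Δt = +0.067830  |  p_2 = 0.657486
  3  |  dp/dt·Δt = -0.006426  |  p_3 = 0.651060
  4  |  dp/dt·Δt = +0.001335  |  p_4 = 0.652394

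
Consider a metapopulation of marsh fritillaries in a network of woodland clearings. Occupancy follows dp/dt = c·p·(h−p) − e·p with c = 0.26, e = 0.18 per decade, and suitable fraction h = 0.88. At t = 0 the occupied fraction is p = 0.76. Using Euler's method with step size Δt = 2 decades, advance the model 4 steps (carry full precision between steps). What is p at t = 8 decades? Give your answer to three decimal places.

Update rule: p ← p + [c·p·(h−p) − e·p]·Δt with Δt = 2.
  1  |  dp/dt·Δt = -0.226176  |  p_1 = 0.533824
  2  |  dp/dt·Δt = -0.096082  |  p_2 = 0.437742
  3  |  dp/dt·Δt = -0.056918  |  p_3 = 0.380824
  4  |  dp/dt·Δt = -0.038246  |  p_4 = 0.342579

0.343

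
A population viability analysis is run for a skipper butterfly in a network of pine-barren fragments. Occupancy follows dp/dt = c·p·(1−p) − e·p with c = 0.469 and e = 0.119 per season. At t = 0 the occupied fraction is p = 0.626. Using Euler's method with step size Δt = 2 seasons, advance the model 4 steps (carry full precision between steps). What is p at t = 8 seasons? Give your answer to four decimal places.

0.7446

Update rule: p ← p + [c·p·(1−p) − e·p]·Δt with Δt = 2.
step 1: Δp = +0.07062, p = 0.69662
step 2: Δp = +0.03244, p = 0.72906
step 3: Δp = +0.01177, p = 0.74083
step 4: Δp = +0.00378, p = 0.74461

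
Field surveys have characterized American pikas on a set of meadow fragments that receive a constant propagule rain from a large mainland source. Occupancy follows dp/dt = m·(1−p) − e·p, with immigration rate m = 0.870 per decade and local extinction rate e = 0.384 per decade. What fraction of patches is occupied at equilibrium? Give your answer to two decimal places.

Setting dp/dt = 0: m − m·p* = e·p*, so m = (m+e)·p*.
p* = m/(m+e) = 0.870/(0.870+0.384) = 0.870/1.2540 = 0.6938.

0.69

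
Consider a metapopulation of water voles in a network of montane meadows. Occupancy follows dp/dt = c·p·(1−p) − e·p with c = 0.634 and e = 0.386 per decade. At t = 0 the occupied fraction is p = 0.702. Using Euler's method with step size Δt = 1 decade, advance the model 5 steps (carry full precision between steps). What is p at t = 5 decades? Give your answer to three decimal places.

Update rule: p ← p + [c·p·(1−p) − e·p]·Δt with Δt = 1.
t = 1: p = 0.70200 + (-0.13834) = 0.56366
t = 2: p = 0.56366 + (-0.06164) = 0.50202
t = 3: p = 0.50202 + (-0.03528) = 0.46674
t = 4: p = 0.46674 + (-0.02236) = 0.44437
t = 5: p = 0.44437 + (-0.01499) = 0.42938

0.429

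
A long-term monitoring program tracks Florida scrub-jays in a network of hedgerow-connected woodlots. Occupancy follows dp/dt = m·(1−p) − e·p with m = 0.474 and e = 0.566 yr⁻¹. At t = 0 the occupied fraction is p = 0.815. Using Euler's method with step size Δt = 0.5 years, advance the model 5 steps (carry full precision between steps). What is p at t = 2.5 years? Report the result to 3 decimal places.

Update rule: p ← p + [m·(1−p) − e·p]·Δt with Δt = 0.5.
p: 0.81500 → 0.62820  (Δp = -0.18680)
p: 0.62820 → 0.53854  (Δp = -0.08966)
p: 0.53854 → 0.49550  (Δp = -0.04304)
p: 0.49550 → 0.47484  (Δp = -0.02066)
p: 0.47484 → 0.46492  (Δp = -0.00992)

0.465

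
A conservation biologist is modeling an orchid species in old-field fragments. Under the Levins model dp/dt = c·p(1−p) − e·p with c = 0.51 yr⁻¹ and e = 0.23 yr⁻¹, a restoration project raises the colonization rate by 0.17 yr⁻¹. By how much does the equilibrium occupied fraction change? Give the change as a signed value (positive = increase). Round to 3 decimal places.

Before: p* = 1 − 0.23/0.51 = 0.5490.
After the change, c = 0.68, e = 0.23, so p* = 1 − 0.23/0.68 = 0.6618.
Δp* = 0.6618 − 0.5490 = +0.1127.

0.113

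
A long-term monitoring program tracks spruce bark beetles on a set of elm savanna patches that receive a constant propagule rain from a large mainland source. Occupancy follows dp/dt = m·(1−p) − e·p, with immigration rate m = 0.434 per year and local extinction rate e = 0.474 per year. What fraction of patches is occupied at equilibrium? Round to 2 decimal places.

Setting dp/dt = 0: m − m·p* = e·p*, so m = (m+e)·p*.
p* = m/(m+e) = 0.434/(0.434+0.474) = 0.434/0.9080 = 0.4780.

0.48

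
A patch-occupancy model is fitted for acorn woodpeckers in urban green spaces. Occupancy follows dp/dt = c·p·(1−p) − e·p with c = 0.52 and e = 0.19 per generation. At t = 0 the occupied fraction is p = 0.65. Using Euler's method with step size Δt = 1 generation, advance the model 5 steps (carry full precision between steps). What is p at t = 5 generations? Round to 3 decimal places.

Update rule: p ← p + [c·p·(1−p) − e·p]·Δt with Δt = 1.
p: 0.65000 → 0.64480  (Δp = -0.00520)
p: 0.64480 → 0.64139  (Δp = -0.00341)
p: 0.64139 → 0.63913  (Δp = -0.00226)
p: 0.63913 → 0.63763  (Δp = -0.00150)
p: 0.63763 → 0.63663  (Δp = -0.00100)

0.637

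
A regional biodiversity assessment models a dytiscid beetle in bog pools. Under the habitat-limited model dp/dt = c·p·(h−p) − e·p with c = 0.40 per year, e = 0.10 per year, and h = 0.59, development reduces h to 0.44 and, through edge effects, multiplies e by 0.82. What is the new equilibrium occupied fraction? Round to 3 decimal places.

Before: p* = h − e/c = 0.59 − 0.10/0.40 = 0.59 − 0.2500 = 0.3400.
After: c = 0.4, e = 0.082, h = 0.44; p* = 0.44 − 0.082/0.4 = 0.2350.

0.235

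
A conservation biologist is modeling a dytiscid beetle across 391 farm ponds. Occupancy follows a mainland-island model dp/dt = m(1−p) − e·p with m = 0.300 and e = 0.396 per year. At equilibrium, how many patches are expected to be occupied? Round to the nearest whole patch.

p* = m/(m+e) = 0.300/0.6960 = 0.4310.
Expected occupied patches = N × p* = 391 × 0.4310 = 168.53 ≈ 169.

169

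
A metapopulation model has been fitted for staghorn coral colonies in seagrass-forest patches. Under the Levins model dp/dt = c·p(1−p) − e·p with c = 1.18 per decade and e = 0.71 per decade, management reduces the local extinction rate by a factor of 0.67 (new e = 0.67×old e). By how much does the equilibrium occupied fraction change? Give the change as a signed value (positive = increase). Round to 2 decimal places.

0.20

Before: p* = 1 − 0.71/1.18 = 0.3983.
After the change, c = 1.18, e = 0.4757, so p* = 1 − 0.4757/1.18 = 0.5969.
Δp* = 0.5969 − 0.3983 = +0.1986.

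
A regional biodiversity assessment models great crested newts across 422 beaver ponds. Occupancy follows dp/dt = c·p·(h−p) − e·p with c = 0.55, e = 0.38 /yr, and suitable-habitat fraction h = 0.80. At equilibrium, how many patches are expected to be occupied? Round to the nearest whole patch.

46

p* = h − e/c = 0.80 − 0.6909 = 0.1091.
Expected occupied patches = N × p* = 422 × 0.1091 = 46.04 ≈ 46.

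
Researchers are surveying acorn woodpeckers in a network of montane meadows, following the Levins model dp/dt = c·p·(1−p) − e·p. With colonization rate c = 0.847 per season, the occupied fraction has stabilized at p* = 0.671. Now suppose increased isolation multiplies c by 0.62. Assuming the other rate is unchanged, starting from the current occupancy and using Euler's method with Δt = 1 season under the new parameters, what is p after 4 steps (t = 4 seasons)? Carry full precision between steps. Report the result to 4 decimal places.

Balance c(1−p*) = e gives e = 0.847×(1 − 0.67100) = 0.27866.
Starting from p₀ = 0.67100; update p ← p + (dp/dt)·Δt with the new parameters.
p: 0.67100 → 0.59995  (Δp = -0.07105)
p: 0.59995 → 0.55880  (Δp = -0.04114)
p: 0.55880 → 0.53255  (Δp = -0.02625)
p: 0.53255 → 0.51488  (Δp = -0.01767)

0.5149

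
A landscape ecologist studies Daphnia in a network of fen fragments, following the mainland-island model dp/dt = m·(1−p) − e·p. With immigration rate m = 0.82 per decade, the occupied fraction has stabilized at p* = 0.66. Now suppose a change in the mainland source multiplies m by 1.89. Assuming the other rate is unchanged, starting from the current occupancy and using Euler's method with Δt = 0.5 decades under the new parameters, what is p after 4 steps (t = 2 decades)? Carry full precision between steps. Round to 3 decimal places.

0.786

Balance m(1−p*) = e·p* gives e = m(1−p*)/p* = 0.82×0.34000/0.66000 = 0.42242.
Starting from p₀ = 0.66000; update p ← p + (dp/dt)·Δt with the new parameters.
step 1: Δp = +0.12407, p = 0.78407
step 2: Δp = +0.00172, p = 0.78579
step 3: Δp = +0.00002, p = 0.78581
step 4: Δp = +0.00000, p = 0.78581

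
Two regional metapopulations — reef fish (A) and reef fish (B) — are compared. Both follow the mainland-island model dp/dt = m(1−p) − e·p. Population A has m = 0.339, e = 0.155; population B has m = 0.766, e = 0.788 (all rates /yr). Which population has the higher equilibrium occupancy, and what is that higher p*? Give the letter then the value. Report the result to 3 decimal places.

A: p*_A = m/(m+e) = 0.339/0.4940 = 0.6862.
B: p*_B = 0.766/1.5540 = 0.4929.
A is higher at 0.6862.

A, 0.686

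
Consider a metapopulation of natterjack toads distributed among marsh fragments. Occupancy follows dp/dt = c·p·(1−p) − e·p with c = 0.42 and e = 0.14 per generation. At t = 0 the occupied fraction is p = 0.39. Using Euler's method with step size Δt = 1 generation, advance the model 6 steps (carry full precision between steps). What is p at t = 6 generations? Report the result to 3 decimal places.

Update rule: p ← p + [c·p·(1−p) − e·p]·Δt with Δt = 1.
p: 0.39000 → 0.43532  (Δp = +0.04532)
p: 0.43532 → 0.47762  (Δp = +0.04230)
p: 0.47762 → 0.51554  (Δp = +0.03792)
p: 0.51554 → 0.54826  (Δp = +0.03272)
p: 0.54826 → 0.57553  (Δp = +0.02726)
p: 0.57553 → 0.59756  (Δp = +0.02203)

0.598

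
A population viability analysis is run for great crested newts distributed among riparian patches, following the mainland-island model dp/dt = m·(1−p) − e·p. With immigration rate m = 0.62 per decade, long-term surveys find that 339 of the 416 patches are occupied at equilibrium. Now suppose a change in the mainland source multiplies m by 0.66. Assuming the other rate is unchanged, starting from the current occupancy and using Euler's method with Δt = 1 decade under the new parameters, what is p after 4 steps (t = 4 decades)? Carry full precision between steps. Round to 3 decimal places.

0.747

Observed p* = 339/416 = 0.81490.
Balance m(1−p*) = e·p* gives e = m(1−p*)/p* = 0.62×0.18510/0.81490 = 0.14083.
Starting from p₀ = 0.81490; update p ← p + (dp/dt)·Δt with the new parameters.
t = 1: p = 0.81490 + (-0.03902) = 0.77589
t = 2: p = 0.77589 + (-0.01756) = 0.75833
t = 3: p = 0.75833 + (-0.00790) = 0.75043
t = 4: p = 0.75043 + (-0.00355) = 0.74687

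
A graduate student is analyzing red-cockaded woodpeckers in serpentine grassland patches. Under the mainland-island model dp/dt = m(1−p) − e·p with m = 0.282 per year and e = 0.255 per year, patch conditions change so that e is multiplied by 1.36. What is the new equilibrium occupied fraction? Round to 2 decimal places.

Before: p* = 0.282/(0.282+0.255) = 0.5251.
After: m = 0.282, e = 0.3468; p* = 0.282/0.6288 = 0.4485.

0.45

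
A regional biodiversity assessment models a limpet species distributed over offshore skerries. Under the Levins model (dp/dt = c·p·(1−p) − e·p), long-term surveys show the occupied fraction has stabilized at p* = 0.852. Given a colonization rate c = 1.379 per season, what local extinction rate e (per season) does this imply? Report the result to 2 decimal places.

At equilibrium c(1−p*) = e.
e = 1.379 × (1 − 0.852) = 1.379 × 0.1480 = 0.2041.

0.20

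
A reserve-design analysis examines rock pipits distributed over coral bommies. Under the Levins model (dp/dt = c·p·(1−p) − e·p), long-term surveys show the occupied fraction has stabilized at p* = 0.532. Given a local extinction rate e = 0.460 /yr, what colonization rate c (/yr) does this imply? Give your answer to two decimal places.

0.98

At equilibrium c(1−p*) = e, so c = e/(1−p*).
c = 0.460/(1 − 0.532) = 0.460/0.4680 = 0.9829.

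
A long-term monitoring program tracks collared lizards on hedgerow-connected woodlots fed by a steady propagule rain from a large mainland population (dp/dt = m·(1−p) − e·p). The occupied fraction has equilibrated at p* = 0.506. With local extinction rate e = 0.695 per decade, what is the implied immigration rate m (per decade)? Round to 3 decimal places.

0.712

At equilibrium m(1−p*) = e·p*, so m = e·p*/(1−p*).
m = 0.695 × 0.506 / 0.4940 = 0.3517/0.4940 = 0.7119.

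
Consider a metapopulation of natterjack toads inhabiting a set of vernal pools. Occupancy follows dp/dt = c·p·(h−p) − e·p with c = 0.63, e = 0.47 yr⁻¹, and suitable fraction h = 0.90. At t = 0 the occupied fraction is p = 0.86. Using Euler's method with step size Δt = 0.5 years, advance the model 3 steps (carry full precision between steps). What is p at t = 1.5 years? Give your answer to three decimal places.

0.489

Update rule: p ← p + [c·p·(h−p) − e·p]·Δt with Δt = 0.5.
  1  |  dp/dt·Δt = -0.191264  |  p_1 = 0.668736
  2  |  dp/dt·Δt = -0.108437  |  p_2 = 0.560299
  3  |  dp/dt·Δt = -0.071715  |  p_3 = 0.488584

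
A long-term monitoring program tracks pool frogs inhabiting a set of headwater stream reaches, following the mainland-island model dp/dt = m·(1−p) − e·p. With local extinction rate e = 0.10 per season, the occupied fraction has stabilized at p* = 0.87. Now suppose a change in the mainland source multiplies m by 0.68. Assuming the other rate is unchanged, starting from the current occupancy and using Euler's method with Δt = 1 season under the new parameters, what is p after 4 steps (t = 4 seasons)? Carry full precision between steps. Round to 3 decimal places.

0.822

Balance m(1−p*) = e·p* gives m = e·p*/(1−p*) = 0.10×0.87000/0.13000 = 0.66923.
Starting from p₀ = 0.87000; update p ← p + (dp/dt)·Δt with the new parameters.
step 1: Δp = -0.02784, p = 0.84216
step 2: Δp = -0.01239, p = 0.82977
step 3: Δp = -0.00551, p = 0.82426
step 4: Δp = -0.00245, p = 0.82181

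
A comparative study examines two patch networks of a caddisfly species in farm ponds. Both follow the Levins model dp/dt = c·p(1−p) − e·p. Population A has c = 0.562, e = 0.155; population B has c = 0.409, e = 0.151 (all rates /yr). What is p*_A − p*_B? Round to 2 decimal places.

0.09

A: p*_A = 1 − 0.155/0.562 = 0.7242.
B: p*_B = 1 − 0.151/0.409 = 0.6308.
p*_A − p*_B = 0.7242 − 0.6308 = 0.0934.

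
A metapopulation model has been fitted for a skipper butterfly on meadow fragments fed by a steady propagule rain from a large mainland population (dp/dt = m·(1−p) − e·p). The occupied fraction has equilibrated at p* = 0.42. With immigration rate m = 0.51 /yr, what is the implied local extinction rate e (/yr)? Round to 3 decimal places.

0.704

At equilibrium m(1−p*) = e·p*, so e = m(1−p*)/p*.
e = 0.51 × 0.5800 / 0.42 = 0.7043.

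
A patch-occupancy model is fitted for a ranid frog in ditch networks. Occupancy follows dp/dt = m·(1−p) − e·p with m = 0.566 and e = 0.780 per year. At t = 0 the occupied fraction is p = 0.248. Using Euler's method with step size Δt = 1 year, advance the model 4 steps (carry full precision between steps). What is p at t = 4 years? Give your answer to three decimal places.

Update rule: p ← p + [m·(1−p) − e·p]·Δt with Δt = 1.
p: 0.24800 → 0.48019  (Δp = +0.23219)
p: 0.48019 → 0.39985  (Δp = -0.08034)
p: 0.39985 → 0.42765  (Δp = +0.02780)
p: 0.42765 → 0.41803  (Δp = -0.00962)

0.418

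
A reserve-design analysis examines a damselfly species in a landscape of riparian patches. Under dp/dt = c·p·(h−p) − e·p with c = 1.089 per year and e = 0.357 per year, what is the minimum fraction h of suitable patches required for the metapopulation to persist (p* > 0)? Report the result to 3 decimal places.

0.328

p* = h − e/c is positive only when h > e/c.
h_min = e/c = 0.357/1.089 = 0.3278.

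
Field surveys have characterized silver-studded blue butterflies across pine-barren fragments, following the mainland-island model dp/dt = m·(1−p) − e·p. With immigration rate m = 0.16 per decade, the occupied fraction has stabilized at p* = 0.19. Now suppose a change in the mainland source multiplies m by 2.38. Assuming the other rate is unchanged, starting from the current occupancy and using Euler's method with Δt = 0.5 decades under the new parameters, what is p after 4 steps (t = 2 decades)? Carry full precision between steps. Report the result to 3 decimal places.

0.350

Balance m(1−p*) = e·p* gives e = m(1−p*)/p* = 0.16×0.81000/0.19000 = 0.68211.
Starting from p₀ = 0.19000; update p ← p + (dp/dt)·Δt with the new parameters.
  1  |  dp/dt·Δt = +0.089424  |  p_1 = 0.279424
  2  |  dp/dt·Δt = +0.041899  |  p_2 = 0.321323
  3  |  dp/dt·Δt = +0.019632  |  p_3 = 0.340955
  4  |  dp/dt·Δt = +0.009198  |  p_4 = 0.350154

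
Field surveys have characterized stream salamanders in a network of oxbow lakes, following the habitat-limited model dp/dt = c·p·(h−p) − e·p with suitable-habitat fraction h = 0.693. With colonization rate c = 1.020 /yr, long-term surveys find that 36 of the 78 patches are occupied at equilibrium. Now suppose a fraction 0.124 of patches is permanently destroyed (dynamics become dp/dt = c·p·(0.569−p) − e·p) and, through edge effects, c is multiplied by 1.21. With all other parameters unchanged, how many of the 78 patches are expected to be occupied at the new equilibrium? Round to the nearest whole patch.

Observed p* = 36/78 = 0.46154.
Balance c(h−p*) = e gives e = 1.020×(0.693 − 0.46154) = 0.23609.
New p* = 0.569 − e/c = 0.569 − 0.23609/1.23420 = 0.37771.
Expected occupied = 78 × 0.37771 = 29.46 ≈ 29.

29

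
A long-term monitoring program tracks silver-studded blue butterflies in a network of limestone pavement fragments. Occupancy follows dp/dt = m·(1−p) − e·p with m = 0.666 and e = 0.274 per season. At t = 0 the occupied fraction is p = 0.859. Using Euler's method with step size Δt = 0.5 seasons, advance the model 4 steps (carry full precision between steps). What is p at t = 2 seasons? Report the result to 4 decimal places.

0.7204

Update rule: p ← p + [m·(1−p) − e·p]·Δt with Δt = 0.5.
t = 0.5: p = 0.85900 + (-0.07073) = 0.78827
t = 1: p = 0.78827 + (-0.03749) = 0.75078
t = 1.5: p = 0.75078 + (-0.01987) = 0.73092
t = 2: p = 0.73092 + (-0.01053) = 0.72038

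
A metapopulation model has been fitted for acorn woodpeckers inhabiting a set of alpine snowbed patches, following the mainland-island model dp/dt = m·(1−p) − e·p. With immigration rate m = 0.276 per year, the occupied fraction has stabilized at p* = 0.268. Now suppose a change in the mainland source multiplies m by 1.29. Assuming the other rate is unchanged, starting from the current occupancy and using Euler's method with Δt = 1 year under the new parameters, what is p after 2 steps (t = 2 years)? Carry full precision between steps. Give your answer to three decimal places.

0.320

Balance m(1−p*) = e·p* gives e = m(1−p*)/p* = 0.276×0.73200/0.26800 = 0.75385.
Starting from p₀ = 0.26800; update p ← p + (dp/dt)·Δt with the new parameters.
p: 0.26800 → 0.32659  (Δp = +0.05859)
p: 0.32659 → 0.32015  (Δp = -0.00644)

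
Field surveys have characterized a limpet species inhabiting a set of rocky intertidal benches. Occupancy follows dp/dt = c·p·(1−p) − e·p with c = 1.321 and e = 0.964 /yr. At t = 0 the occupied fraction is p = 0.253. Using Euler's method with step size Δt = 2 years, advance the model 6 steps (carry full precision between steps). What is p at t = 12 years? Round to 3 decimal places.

0.270

Update rule: p ← p + [c·p·(1−p) − e·p]·Δt with Δt = 2.
p: 0.25300 → 0.26453  (Δp = +0.01153)
p: 0.26453 → 0.26853  (Δp = +0.00400)
p: 0.26853 → 0.26975  (Δp = +0.00122)
p: 0.26975 → 0.27011  (Δp = +0.00036)
p: 0.27011 → 0.27021  (Δp = +0.00010)
p: 0.27021 → 0.27024  (Δp = +0.00003)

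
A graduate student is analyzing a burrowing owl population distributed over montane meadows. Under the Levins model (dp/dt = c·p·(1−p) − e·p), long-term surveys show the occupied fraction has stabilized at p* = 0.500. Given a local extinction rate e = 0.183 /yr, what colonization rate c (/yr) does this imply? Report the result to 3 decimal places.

At equilibrium c(1−p*) = e, so c = e/(1−p*).
c = 0.183/(1 − 0.500) = 0.183/0.5000 = 0.3660.

0.366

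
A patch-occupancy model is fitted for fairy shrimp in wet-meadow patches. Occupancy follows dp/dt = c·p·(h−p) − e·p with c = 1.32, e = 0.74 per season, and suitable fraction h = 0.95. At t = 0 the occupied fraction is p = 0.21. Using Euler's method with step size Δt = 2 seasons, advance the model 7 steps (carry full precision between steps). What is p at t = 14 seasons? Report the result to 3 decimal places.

Update rule: p ← p + [c·p·(h−p) − e·p]·Δt with Δt = 2.
step 1: Δp = +0.09946, p = 0.30946
step 2: Δp = +0.06531, p = 0.37476
step 3: Δp = +0.01448, p = 0.38924
step 4: Δp = +0.00016, p = 0.38940
step 5: Δp = -0.00000, p = 0.38939
step 6: Δp = +0.00000, p = 0.38939
step 7: Δp = -0.00000, p = 0.38939

0.389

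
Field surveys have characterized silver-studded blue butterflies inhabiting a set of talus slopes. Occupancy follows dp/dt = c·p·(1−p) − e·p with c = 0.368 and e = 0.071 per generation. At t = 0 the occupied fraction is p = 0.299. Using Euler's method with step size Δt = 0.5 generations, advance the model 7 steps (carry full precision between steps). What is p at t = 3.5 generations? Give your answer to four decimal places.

0.5039

Update rule: p ← p + [c·p·(1−p) − e·p]·Δt with Δt = 0.5.
p: 0.29900 → 0.32695  (Δp = +0.02795)
p: 0.32695 → 0.35583  (Δp = +0.02888)
p: 0.35583 → 0.38538  (Δp = +0.02954)
p: 0.38538 → 0.41528  (Δp = +0.02990)
p: 0.41528 → 0.44522  (Δp = +0.02994)
p: 0.44522 → 0.47486  (Δp = +0.02964)
p: 0.47486 → 0.50389  (Δp = +0.02903)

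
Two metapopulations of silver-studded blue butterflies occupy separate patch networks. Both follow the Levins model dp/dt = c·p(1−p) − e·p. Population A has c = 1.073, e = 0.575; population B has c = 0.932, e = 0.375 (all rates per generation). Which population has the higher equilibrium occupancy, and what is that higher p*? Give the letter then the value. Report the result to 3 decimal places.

B, 0.598

A: p*_A = 1 − 0.575/1.073 = 0.4641.
B: p*_B = 1 − 0.375/0.932 = 0.5976.
B is higher at 0.5976.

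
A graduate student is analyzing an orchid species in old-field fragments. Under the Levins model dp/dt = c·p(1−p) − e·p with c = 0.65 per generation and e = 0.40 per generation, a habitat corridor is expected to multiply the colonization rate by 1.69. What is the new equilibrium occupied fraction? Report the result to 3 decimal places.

0.636

Before: p* = 1 − 0.40/0.65 = 0.3846.
After the change, c = 1.0985, e = 0.4, so p* = 1 − 0.4/1.0985 = 0.6359.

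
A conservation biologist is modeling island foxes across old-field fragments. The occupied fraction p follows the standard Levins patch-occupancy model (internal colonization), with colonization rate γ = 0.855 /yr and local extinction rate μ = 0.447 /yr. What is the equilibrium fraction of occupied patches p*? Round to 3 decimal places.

At equilibrium, colonization balances extinction: γ·p*·(1−p*) = μ·p*.
So p* = 1 − μ/γ = 1 − 0.447/0.855 = 1 − 0.5228 = 0.4772.

0.477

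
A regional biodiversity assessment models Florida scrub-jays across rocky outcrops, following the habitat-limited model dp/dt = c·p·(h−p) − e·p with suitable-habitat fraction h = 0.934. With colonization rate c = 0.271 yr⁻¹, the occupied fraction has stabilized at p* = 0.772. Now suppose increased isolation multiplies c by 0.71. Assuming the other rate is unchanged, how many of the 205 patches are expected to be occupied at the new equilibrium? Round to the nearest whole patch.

Balance c(h−p*) = e gives e = 0.271×(0.934 − 0.77200) = 0.04390.
New p* = 0.934 − e/c = 0.934 − 0.04390/0.19241 = 0.70584.
Expected occupied = 205 × 0.70584 = 144.70 ≈ 145.

145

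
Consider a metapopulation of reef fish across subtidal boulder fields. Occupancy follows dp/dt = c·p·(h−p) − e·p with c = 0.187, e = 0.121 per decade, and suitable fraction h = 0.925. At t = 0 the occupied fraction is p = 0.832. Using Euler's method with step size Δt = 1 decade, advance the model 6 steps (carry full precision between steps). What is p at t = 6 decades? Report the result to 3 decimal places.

Update rule: p ← p + [c·p·(h−p) − e·p]·Δt with Δt = 1.
  1  |  dp/dt·Δt = -0.086203  |  p_1 = 0.745797
  2  |  dp/dt·Δt = -0.065249  |  p_2 = 0.680548
  3  |  dp/dt·Δt = -0.051237  |  p_3 = 0.629311
  4  |  dp/dt·Δt = -0.041350  |  p_4 = 0.587962
  5  |  dp/dt·Δt = -0.034086  |  p_5 = 0.553875
  6  |  dp/dt·Δt = -0.028580  |  p_6 = 0.525296

0.525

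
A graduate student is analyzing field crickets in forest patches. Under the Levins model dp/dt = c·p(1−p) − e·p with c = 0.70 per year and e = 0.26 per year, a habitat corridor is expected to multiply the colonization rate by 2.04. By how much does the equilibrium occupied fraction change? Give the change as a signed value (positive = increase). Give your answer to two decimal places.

0.19

Before: p* = 1 − 0.26/0.70 = 0.6286.
After the change, c = 1.428, e = 0.26, so p* = 1 − 0.26/1.428 = 0.8179.
Δp* = 0.8179 − 0.6286 = +0.1894.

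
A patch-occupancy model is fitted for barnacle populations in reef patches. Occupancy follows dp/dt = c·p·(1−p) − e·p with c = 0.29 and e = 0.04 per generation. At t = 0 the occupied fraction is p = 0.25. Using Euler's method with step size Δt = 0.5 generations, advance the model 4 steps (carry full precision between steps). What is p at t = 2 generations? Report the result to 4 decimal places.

Update rule: p ← p + [c·p·(1−p) − e·p]·Δt with Δt = 0.5.
step 1: Δp = +0.02219, p = 0.27219
step 2: Δp = +0.02328, p = 0.29547
step 3: Δp = +0.02427, p = 0.31974
step 4: Δp = +0.02514, p = 0.34489

0.3449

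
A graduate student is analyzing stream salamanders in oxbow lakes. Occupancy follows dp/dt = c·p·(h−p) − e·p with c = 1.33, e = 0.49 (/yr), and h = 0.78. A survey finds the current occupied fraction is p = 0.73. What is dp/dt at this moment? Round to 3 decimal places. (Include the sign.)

Colonization term: c·p·(h−p) = 1.33×0.73×0.0500 = 0.04855.
Extinction term: e·p = 0.35770.
dp/dt = 0.04855 − 0.35770 = -0.30915.

-0.309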